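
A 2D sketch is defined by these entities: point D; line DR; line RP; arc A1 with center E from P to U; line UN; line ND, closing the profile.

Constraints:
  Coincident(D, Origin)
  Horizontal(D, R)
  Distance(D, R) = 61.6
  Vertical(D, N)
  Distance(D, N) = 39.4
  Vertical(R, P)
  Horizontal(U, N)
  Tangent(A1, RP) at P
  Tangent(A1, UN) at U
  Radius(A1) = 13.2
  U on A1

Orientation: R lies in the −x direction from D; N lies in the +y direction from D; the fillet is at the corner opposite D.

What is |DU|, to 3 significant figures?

62.4

D is at the origin; D and R share the same y with |DR| = 61.6 and R on the −x side, so R = (-61.6, 0.00). D and N share the same x with |DN| = 39.4 and N on the +y side, so N = (0.00, 39.4). The virtual corner opposite D is at (-61.6, 39.4). The tangent condition forces EP to be normal to RP and A1 meets UN tangentially, so EU is at right angles to UN, with radius 13.2, so the center E sits 13.2 in from both sides at E = (-48.4, 26.2). That places the tangent points at P = (-61.6, 26.2) on RP and U = (-48.4, 39.4) on UN. Then |DU| = |U − D| = 62.4.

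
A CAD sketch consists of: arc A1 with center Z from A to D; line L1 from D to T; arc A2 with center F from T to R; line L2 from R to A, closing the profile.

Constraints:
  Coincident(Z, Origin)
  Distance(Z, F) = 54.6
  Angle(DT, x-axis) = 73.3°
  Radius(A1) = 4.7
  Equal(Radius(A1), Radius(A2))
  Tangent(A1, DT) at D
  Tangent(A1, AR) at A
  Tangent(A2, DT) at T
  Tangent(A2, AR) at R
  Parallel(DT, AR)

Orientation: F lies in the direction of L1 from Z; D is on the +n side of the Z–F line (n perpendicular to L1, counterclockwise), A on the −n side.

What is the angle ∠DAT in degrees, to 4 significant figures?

80.23°

The slot axis is L1's direction at 73.3°, so u = (cos 73.3°, sin 73.3°) = (0.2874, 0.9578) and n = (−sin 73.3°, cos 73.3°) = (-0.9578, 0.2874). Z is at the origin and F lies 54.6 along u from Z, so F = 54.6·u = (15.69, 52.30). Tangency of A1 to both parallel lines with radius 4.7 puts D and A at Z ± 4.7·n: D = (-4.502, 1.351), A = (4.502, -1.351). Equal radii place T and R the same way about F: T = F + 4.7·n = (11.19, 53.65), R = F − 4.7·n = (20.19, 50.95). Then cos ∠DAT = AD·AT / (|AD||AT|), giving 80.23°.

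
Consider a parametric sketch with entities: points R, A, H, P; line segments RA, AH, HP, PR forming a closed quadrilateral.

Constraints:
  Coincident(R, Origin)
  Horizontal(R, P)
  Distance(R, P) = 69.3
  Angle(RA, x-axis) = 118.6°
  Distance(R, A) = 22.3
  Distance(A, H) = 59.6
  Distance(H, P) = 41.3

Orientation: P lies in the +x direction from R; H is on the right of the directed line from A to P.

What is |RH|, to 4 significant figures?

39.22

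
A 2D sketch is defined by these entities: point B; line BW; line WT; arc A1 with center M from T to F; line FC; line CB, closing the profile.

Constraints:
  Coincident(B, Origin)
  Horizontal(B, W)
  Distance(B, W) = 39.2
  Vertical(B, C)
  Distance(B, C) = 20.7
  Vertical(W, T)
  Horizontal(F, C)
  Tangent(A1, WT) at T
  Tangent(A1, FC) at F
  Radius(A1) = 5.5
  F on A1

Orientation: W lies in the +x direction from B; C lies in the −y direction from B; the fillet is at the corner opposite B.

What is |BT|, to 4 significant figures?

42.04

B is at the origin; B and W share the same y with |BW| = 39.2 and W on the +x side, so W = (39.20, 0.000). BC is vertical with |BC| = 20.7 and C on the −y side, so C = (0.000, -20.70). The virtual corner opposite B is at (39.20, -20.70). A1 meets WT tangentially, so MT is at right angles to WT and tangency of A1 to FC means the radius MF is perpendicular to FC, with radius 5.5, so the center M sits 5.5 in from both sides at M = (33.70, -15.20). That places the tangent points at T = (39.20, -15.20) on WT and F = (33.70, -20.70) on FC. Then |BT| = |T − B| = 42.04.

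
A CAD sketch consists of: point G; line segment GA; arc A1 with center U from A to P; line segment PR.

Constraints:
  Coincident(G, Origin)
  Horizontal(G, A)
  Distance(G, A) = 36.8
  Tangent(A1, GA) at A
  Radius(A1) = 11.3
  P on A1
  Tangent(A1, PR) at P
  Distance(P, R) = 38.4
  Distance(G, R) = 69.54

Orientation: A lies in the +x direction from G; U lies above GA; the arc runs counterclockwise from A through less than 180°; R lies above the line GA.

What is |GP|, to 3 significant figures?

49.4

Checks: |UA| = 11.30 ✓; |UP| = 11.30 ✓; ∠(UP, PR) = 90.00° ✓; |PR| = 38.40 ✓; |GR| = 69.54 ✓.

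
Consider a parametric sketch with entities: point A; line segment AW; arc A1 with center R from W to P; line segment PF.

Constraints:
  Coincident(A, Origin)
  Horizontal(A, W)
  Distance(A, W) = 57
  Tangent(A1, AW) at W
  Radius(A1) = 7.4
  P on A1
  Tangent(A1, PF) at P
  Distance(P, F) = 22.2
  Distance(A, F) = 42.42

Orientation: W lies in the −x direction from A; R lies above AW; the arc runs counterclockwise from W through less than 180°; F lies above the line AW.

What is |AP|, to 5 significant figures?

51.298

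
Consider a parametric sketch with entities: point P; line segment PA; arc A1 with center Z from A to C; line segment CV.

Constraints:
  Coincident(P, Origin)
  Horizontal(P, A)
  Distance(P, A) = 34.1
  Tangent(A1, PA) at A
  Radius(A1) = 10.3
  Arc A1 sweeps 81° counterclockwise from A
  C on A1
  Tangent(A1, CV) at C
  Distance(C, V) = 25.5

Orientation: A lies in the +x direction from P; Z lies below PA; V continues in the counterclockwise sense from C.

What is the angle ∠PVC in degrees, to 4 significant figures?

39.48°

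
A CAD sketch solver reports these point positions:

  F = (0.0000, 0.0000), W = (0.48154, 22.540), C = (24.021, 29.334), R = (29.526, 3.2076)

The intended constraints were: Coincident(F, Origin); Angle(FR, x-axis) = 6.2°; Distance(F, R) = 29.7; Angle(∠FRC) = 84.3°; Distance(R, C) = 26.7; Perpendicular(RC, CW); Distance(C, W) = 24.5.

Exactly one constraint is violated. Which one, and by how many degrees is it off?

Perpendicular(RC, CW) — off by 4.20°.

F = (0.00, 0.00) ✓; FR at 6.200° ✓; |FR| = 29.70 ✓; ∠FRC = 84.30° ✓; |RC| = 26.70 ✓; ∠(RC, CW) = 94.20° ✗; |CW| = 24.50 ✓.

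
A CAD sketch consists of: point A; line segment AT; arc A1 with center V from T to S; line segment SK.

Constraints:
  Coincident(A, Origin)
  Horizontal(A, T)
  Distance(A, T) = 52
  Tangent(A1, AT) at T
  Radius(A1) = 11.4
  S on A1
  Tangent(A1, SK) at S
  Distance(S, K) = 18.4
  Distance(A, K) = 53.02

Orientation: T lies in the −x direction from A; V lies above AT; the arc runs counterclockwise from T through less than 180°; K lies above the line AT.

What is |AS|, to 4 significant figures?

42.66

Checks: |VS| = 11.40 ✓; ∠(VS, SK) = 90.00° ✓; |SK| = 18.40 ✓; |AK| = 53.02 ✓.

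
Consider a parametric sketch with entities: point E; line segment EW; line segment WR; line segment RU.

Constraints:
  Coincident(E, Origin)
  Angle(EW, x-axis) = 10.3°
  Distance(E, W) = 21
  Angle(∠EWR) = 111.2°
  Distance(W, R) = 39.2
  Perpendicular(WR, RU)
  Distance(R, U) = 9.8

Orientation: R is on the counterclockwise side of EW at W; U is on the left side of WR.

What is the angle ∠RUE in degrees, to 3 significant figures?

102°

E is at the origin; EW runs at 10.3° with length 21.0, so W = 21.0·(cos 10.3°, sin 10.3°) = (20.7, 3.75). ∠EWR = 111.2°, so WR runs at 10.3° + (180° − 111.2°) = 79.1° from the x-axis; with |WR| = 39.2, R = W + 39.2·(cos 79.1°, sin 79.1°) = (28.1, 42.2). The perpendicularity gives RU at right angles to WR; with |RU| = 9.8 on the left of WR, U = R + 9.8·(-0.982, 0.189) = (18.5, 44.1). Then cos ∠RUE = UR·UE / (|UR||UE|), giving 102°.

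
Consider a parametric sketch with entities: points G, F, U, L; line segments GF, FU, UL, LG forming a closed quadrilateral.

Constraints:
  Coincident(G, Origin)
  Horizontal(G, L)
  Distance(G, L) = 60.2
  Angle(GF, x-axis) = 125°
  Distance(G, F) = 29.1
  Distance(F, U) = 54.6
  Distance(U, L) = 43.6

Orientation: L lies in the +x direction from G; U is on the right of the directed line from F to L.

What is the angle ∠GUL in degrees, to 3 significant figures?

118°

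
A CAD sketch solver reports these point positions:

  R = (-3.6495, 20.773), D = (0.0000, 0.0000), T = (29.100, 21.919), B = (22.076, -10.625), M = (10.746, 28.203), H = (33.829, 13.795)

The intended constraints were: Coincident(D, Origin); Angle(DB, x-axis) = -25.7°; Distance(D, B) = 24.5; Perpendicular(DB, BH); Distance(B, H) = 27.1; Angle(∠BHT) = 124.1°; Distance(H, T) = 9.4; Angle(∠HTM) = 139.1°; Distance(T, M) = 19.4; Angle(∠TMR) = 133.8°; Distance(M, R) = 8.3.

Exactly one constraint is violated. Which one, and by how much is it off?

Distance(M, R) = 8.3 — off by 7.90.

D = (0.00, 0.00) ✓; DB at -25.70° ✓; |DB| = 24.50 ✓; ∠(DB, BH) = 90.00° ✓; |BH| = 27.10 ✓; ∠BHT = 124.1° ✓; |HT| = 9.400 ✓; ∠HTM = 139.1° ✓; |TM| = 19.40 ✓; ∠TMR = 133.8° ✓; |MR| = 16.20 ✗.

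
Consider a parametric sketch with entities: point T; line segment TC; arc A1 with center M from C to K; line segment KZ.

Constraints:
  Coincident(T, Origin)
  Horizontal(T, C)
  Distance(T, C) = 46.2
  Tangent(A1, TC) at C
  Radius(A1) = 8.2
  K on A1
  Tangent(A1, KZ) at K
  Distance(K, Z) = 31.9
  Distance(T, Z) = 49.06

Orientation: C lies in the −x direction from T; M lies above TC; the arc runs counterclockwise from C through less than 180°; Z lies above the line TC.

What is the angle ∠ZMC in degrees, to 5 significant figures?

153.40°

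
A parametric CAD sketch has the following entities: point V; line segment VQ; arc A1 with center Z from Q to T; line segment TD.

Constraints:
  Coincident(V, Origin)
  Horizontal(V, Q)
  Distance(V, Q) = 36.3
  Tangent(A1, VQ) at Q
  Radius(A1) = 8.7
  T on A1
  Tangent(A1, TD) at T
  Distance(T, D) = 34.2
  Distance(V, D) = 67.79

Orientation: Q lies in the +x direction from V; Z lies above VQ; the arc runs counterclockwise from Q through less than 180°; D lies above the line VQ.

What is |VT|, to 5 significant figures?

44.827

V is at the origin; V and Q share the same y with |VQ| = 36.3 and Q on the +x side, so Q = (36.300, 0.0000). A1 meets VQ tangentially, so ZQ is at right angles to VQ, so Z = Q + (0, 8.7) = (36.300, 8.7000). Since ZT ⟂ TD (tangency), |ZD| = √(8.7² + 34.2²) = 35.289 regardless of where T sits on A1. So D lies on both circle(V, 67.79) and circle(Z, 35.289); the above-VQ intersection is D = (56.281, 37.787). T is the foot of the tangent from D: T = (44.464, 5.6938).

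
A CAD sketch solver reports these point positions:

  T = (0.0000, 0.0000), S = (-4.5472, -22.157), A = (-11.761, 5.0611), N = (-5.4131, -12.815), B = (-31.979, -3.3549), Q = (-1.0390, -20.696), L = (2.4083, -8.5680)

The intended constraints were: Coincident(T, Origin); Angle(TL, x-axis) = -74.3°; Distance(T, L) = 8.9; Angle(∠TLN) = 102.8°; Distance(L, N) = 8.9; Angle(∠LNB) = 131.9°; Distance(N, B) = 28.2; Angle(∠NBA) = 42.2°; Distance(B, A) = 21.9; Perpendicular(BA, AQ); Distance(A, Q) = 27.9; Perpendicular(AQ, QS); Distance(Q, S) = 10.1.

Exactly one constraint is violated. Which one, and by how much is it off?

Distance(Q, S) = 10.1 — off by 6.30.

T = (0.00, 0.00) ✓; TL at -74.30° ✓; |TL| = 8.900 ✓; ∠TLN = 102.8° ✓; |LN| = 8.900 ✓; ∠LNB = 131.9° ✓; |NB| = 28.20 ✓; ∠NBA = 42.20° ✓; |BA| = 21.90 ✓; ∠(BA, AQ) = 90.00° ✓; |AQ| = 27.90 ✓; ∠(AQ, QS) = 89.99° ✓; |QS| = 3.800 ✗.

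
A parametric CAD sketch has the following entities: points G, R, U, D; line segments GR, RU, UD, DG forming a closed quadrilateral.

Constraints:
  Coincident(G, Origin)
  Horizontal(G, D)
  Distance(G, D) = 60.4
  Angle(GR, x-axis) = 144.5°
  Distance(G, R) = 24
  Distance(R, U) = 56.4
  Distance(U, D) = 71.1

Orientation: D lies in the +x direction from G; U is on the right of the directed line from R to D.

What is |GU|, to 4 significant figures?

38.70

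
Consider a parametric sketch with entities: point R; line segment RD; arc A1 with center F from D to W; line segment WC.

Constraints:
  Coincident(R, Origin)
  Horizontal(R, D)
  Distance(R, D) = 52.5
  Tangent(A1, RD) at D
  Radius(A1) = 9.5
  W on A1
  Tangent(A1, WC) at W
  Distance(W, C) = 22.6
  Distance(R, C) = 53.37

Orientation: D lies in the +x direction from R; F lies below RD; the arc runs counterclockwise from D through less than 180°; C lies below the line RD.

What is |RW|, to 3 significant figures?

44.0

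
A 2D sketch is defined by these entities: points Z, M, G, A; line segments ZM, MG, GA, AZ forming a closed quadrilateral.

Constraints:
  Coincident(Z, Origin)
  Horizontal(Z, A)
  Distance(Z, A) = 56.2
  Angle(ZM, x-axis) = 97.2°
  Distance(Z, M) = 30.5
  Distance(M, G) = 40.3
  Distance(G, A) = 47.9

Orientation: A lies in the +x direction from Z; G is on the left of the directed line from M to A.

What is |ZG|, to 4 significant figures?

54.91

Checks: |MG| = 40.30 ✓; |GA| = 47.90 ✓.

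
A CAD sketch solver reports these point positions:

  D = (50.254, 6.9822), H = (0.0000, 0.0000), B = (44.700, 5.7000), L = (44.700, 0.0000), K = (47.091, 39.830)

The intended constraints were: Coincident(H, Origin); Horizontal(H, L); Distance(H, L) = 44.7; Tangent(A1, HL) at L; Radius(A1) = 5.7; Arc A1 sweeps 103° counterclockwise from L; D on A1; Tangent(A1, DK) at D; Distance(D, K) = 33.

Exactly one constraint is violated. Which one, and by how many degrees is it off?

Tangent(A1, DK) at D — off by 7.50°.

H = (0.00, 0.00) ✓; H.y = 0.00, L.y = 0.00 ✓; |HL| = 44.70 ✓; ∠(BL, LH) = 90.00° ✓; |BL| = 5.700 ✓; bearing(B→D) − bearing(B→L) = 103.0° ✓; |BD| = 5.700 ✓; ∠(BD, DK) = 97.50° ✗; |DK| = 33.00 ✓.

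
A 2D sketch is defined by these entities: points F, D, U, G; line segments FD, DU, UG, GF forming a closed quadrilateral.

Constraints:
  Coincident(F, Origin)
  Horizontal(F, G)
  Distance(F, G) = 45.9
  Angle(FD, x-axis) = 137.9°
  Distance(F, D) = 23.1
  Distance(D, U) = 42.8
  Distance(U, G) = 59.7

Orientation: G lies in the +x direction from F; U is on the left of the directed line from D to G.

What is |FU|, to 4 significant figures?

49.26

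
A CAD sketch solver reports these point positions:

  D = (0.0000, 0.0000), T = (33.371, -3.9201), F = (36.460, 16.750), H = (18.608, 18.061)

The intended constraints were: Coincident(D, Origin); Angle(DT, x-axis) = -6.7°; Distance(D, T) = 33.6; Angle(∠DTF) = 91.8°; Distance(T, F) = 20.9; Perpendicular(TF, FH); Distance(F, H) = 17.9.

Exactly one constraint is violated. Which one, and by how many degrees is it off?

Perpendicular(TF, FH) — off by 4.30°.

D = (0.00, 0.00) ✓; DT at -6.700° ✓; |DT| = 33.60 ✓; ∠DTF = 91.80° ✓; |TF| = 20.90 ✓; ∠(TF, FH) = 94.30° ✗; |FH| = 17.90 ✓.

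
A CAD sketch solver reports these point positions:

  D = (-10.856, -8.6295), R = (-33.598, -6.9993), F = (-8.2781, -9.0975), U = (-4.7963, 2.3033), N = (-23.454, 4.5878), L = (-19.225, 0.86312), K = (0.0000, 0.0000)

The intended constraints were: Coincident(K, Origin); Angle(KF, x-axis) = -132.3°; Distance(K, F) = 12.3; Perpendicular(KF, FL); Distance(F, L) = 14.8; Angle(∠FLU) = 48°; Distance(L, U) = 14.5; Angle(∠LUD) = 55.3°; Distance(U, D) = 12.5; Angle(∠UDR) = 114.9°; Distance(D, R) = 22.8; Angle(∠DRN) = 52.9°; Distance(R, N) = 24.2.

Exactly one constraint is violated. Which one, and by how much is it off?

Distance(R, N) = 24.2 — off by 8.80.

K = (0.00, 0.00) ✓; KF at -132.3° ✓; |KF| = 12.30 ✓; ∠(KF, FL) = 90.00° ✓; |FL| = 14.80 ✓; ∠FLU = 48.00° ✓; |LU| = 14.50 ✓; ∠LUD = 55.30° ✓; |UD| = 12.50 ✓; ∠UDR = 114.9° ✓; |DR| = 22.80 ✓; ∠DRN = 52.90° ✓; |RN| = 15.40 ✗.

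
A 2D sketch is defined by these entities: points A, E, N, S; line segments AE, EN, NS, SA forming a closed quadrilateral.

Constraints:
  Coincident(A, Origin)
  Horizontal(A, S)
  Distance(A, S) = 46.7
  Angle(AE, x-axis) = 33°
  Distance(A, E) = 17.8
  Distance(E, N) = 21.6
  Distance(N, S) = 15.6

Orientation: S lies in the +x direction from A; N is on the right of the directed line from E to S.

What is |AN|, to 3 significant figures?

31.9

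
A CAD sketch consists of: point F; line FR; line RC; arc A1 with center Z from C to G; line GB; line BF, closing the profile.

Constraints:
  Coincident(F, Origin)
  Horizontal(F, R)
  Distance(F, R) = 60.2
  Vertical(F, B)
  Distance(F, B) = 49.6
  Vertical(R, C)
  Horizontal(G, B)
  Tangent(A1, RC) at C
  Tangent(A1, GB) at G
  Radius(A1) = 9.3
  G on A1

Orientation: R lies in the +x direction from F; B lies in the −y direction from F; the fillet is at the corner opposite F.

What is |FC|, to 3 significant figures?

72.4

F is at the origin; F and R share the same y with |FR| = 60.2 and R on the +x side, so R = (60.2, 0.00). FB is vertical with |FB| = 49.6 and B on the −y side, so B = (0.00, -49.6). The virtual corner opposite F is at (60.2, -49.6). Since A1 is tangent to RC there, ZC ⟂ RC and the tangent condition forces ZG to be normal to GB, with radius 9.3, so the center Z sits 9.3 in from both sides at Z = (50.9, -40.3). That places the tangent points at C = (60.2, -40.3) on RC and G = (50.9, -49.6) on GB. Then |FC| = |C − F| = 72.4.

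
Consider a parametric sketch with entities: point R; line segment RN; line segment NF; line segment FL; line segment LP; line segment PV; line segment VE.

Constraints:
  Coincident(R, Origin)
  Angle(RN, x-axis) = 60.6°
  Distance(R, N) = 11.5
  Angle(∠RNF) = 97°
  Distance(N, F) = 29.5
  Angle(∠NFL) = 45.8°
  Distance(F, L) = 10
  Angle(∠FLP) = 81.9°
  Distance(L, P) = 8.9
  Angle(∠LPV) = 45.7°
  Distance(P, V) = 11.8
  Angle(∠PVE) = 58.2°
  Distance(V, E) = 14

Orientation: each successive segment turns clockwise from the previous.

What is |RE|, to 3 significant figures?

21.5

∠LPV = 45.7° gives PV at -29.0° from the x-axis; with |PV| = 11.8, V = (31.7, -2.33). ∠PVE = 58.2° gives VE at -151° from the x-axis; with |VE| = 14.0, E = (19.5, -9.16). Then |RE| = |E − R| = 21.5.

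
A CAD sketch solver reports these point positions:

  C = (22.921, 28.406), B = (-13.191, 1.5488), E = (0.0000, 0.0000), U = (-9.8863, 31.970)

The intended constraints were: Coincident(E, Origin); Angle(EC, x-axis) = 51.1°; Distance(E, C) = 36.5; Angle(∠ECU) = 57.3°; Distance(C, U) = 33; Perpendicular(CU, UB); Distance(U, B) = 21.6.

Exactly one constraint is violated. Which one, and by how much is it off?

Distance(U, B) = 21.6 — off by 9.00.

E = (0.00, 0.00) ✓; EC at 51.10° ✓; |EC| = 36.50 ✓; ∠ECU = 57.30° ✓; |CU| = 33.00 ✓; ∠(CU, UB) = 90.00° ✓; |UB| = 30.60 ✗.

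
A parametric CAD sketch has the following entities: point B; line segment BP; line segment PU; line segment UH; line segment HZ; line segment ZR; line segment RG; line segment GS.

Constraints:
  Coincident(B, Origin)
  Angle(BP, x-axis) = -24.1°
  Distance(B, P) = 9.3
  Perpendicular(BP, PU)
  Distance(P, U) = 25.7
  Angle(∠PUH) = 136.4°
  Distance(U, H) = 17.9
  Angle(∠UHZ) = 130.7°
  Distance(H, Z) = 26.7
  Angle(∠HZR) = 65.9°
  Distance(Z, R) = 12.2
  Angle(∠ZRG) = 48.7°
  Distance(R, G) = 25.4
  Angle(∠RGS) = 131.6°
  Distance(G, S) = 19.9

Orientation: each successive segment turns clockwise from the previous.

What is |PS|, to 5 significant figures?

75.431

∠ZRG = 48.7° gives RG at -92.400° from the x-axis; with |RG| = 25.4, G = (-33.925, -39.645). ∠RGS = 131.6° gives GS at -140.80° from the x-axis; with |GS| = 19.9, S = (-49.346, -52.222). Then |PS| = |S − P| = 75.431.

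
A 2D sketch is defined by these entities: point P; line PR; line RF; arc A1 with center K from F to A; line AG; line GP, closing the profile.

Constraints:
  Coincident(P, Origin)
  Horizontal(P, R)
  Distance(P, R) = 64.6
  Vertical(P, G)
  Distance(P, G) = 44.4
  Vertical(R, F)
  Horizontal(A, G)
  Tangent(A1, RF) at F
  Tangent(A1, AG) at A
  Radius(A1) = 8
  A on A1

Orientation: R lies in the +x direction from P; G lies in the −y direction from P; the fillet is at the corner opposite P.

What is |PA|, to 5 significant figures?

71.937

P is at the origin; P and R share the same y with |PR| = 64.6 and R on the +x side, so R = (64.600, 0.0000). PG is vertical with |PG| = 44.4 and G on the −y side, so G = (0.0000, -44.400). The virtual corner opposite P is at (64.600, -44.400). The tangent condition forces KF to be normal to RF and A1 meets AG tangentially, so KA is at right angles to AG, with radius 8.0, so the center K sits 8.0 in from both sides at K = (56.600, -36.400). That places the tangent points at F = (64.600, -36.400) on RF and A = (56.600, -44.400) on AG. Then |PA| = |A − P| = 71.937.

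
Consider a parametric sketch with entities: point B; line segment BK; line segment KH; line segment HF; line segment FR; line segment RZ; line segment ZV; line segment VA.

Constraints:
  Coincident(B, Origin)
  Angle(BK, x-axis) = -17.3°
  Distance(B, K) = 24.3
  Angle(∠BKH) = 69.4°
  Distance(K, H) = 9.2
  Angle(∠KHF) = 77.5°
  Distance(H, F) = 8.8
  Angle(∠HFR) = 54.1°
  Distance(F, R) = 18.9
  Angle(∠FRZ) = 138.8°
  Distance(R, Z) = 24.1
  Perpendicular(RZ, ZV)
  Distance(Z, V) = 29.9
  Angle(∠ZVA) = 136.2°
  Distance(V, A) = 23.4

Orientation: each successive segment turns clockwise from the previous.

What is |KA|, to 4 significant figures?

43.71

RZ ⟂ ZV, so ZV runs at -127.5°; with |ZV| = 29.9, V = (31.72, -44.88). ∠ZVA = 136.2° gives VA at -171.3° from the x-axis; with |VA| = 23.4, A = (8.588, -48.42). Then |KA| = |A − K| = 43.71.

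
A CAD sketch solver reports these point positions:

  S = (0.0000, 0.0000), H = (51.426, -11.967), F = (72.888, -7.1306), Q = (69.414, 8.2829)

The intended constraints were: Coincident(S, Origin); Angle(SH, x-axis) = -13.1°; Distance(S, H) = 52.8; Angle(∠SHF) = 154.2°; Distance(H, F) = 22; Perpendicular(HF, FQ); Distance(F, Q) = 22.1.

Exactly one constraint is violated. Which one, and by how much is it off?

Distance(F, Q) = 22.1 — off by 6.30.

S = (0.00, 0.00) ✓; SH at -13.10° ✓; |SH| = 52.80 ✓; ∠SHF = 154.2° ✓; |HF| = 22.00 ✓; ∠(HF, FQ) = 90.00° ✓; |FQ| = 15.80 ✗.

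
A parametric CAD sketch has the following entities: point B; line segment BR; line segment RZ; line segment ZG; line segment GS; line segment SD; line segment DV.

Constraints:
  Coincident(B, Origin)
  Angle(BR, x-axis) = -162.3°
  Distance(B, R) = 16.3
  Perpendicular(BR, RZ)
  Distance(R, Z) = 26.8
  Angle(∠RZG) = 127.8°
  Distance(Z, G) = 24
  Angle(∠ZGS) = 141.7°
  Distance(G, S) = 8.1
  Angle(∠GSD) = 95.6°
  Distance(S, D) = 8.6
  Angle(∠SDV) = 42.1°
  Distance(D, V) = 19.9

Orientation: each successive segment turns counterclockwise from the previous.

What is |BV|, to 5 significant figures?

46.496

B is at the origin; BR runs at -162.3° with length 16.3, so R = (-15.528, -4.9557). BR is perpendicular to RZ, so RZ runs at -72.300°; with |RZ| = 26.8, Z = (-7.3803, -30.487). ∠RZG = 127.8° gives ZG at -20.100° from the x-axis; with |ZG| = 24.0, G = (15.158, -38.735). ∠ZGS = 141.7° gives GS at 18.200° from the x-axis; with |GS| = 8.1, S = (22.853, -36.205). ∠GSD = 95.6° gives SD at 102.60° from the x-axis; with |SD| = 8.6, D = (20.977, -27.812). ∠SDV = 42.1° gives DV at -119.50° from the x-axis; with |DV| = 19.9, V = (11.177, -45.132). Then |BV| = |V − B| = 46.496.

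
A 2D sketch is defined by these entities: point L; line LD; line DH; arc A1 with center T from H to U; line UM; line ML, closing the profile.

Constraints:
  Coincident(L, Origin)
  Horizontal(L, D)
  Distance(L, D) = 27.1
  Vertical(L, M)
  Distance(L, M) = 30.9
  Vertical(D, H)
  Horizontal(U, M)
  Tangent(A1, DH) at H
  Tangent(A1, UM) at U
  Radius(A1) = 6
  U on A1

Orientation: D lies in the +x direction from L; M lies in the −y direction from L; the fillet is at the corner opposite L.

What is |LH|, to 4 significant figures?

36.80

L is at the origin; L and D share the same y with |LD| = 27.1 and D on the +x side, so D = (27.10, 0.000). L and M share the same x with |LM| = 30.9 and M on the −y side, so M = (0.000, -30.90). The virtual corner opposite L is at (27.10, -30.90). Tangency of A1 to DH means the radius TH is perpendicular to DH and tangency of A1 to UM means the radius TU is perpendicular to UM, with radius 6.0, so the center T sits 6.0 in from both sides at T = (21.10, -24.90). That places the tangent points at H = (27.10, -24.90) on DH and U = (21.10, -30.90) on UM. Then |LH| = |H − L| = 36.80.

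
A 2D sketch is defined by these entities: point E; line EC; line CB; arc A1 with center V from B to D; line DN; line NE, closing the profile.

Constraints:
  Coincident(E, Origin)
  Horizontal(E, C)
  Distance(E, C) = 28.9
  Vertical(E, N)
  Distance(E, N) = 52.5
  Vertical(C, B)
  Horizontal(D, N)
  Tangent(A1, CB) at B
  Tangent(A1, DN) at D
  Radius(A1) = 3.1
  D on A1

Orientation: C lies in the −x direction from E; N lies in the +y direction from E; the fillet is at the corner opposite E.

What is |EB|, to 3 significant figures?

57.2

E is at the origin; E and C share the same y with |EC| = 28.9 and C on the −x side, so C = (-28.9, 0.00). EN is vertical with |EN| = 52.5 and N on the +y side, so N = (0.00, 52.5). The virtual corner opposite E is at (-28.9, 52.5). Since A1 is tangent to CB there, VB ⟂ CB and A1 meets DN tangentially, so VD is at right angles to DN, with radius 3.1, so the center V sits 3.1 in from both sides at V = (-25.8, 49.4). That places the tangent points at B = (-28.9, 49.4) on CB and D = (-25.8, 52.5) on DN. Then |EB| = |B − E| = 57.2.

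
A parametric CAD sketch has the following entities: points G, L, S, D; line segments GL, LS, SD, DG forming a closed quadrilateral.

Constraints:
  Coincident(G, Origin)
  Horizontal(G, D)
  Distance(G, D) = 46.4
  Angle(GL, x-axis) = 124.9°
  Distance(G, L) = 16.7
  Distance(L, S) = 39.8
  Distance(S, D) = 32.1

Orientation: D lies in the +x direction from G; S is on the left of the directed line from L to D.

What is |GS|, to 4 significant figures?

38.61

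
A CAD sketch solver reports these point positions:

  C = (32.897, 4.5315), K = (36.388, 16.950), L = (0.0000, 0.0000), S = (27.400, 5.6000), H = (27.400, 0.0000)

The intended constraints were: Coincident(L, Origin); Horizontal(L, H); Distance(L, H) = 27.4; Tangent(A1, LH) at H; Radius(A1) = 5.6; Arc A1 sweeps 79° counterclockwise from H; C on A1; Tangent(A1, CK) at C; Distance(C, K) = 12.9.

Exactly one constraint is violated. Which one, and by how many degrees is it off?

Tangent(A1, CK) at C — off by 4.70°.

L = (0.00, 0.00) ✓; L.y = 0.00, H.y = 0.00 ✓; |LH| = 27.40 ✓; ∠(SH, HL) = 90.00° ✓; |SH| = 5.600 ✓; bearing(S→C) − bearing(S→H) = 79.00° ✓; |SC| = 5.600 ✓; ∠(SC, CK) = 94.70° ✗; |CK| = 12.90 ✓.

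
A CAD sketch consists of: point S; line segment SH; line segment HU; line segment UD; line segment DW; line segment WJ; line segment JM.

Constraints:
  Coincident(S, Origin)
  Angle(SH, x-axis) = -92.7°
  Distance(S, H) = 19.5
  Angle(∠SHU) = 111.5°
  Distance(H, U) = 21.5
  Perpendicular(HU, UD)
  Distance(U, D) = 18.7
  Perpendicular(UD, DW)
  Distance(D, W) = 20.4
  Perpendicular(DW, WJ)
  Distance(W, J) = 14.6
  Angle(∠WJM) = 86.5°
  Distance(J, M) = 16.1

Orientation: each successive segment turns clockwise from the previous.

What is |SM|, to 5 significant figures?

27.602

DW is perpendicular to WJ, so WJ runs at -71.200°; with |WJ| = 14.6, J = (-3.2812, -15.952). ∠WJM = 86.5° gives JM at -164.70° from the x-axis; with |JM| = 16.1, M = (-18.811, -20.200). Then |SM| = |M − S| = 27.602.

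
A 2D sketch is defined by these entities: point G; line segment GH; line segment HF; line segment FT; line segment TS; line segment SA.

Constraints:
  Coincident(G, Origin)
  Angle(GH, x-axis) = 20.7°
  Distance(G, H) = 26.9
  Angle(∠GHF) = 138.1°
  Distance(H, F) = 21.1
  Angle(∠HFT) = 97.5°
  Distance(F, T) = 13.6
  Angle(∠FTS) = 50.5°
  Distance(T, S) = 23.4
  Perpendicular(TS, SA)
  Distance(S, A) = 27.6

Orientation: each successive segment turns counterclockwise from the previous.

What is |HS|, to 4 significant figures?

3.219

G is at the origin; GH runs at 20.7° with length 26.9, so H = (25.16, 9.508). ∠GHF = 138.1° gives HF at 62.60° from the x-axis; with |HF| = 21.1, F = (34.87, 28.24). ∠HFT = 97.5° gives FT at 145.1° from the x-axis; with |FT| = 13.6, T = (23.72, 36.02). ∠FTS = 50.5° gives TS at -85.40° from the x-axis; with |TS| = 23.4, S = (25.60, 12.70). Then |HS| = |S − H| = 3.219.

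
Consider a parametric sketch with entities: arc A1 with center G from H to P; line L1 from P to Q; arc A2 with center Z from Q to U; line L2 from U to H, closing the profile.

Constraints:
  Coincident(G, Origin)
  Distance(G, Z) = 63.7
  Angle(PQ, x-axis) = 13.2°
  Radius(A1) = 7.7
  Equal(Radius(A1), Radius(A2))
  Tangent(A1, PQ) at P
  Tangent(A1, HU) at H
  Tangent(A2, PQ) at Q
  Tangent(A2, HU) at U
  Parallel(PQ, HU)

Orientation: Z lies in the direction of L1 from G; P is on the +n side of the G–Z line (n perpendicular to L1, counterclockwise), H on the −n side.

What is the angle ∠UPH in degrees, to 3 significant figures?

76.4°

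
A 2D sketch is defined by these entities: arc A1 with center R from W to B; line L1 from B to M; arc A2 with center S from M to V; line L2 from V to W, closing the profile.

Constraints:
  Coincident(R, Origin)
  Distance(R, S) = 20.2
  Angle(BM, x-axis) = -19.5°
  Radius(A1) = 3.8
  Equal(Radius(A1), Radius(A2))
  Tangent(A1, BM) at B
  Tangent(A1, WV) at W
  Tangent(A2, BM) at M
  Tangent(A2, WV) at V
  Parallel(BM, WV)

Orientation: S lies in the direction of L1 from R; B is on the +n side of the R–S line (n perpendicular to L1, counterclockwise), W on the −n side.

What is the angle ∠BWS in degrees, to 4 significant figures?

79.35°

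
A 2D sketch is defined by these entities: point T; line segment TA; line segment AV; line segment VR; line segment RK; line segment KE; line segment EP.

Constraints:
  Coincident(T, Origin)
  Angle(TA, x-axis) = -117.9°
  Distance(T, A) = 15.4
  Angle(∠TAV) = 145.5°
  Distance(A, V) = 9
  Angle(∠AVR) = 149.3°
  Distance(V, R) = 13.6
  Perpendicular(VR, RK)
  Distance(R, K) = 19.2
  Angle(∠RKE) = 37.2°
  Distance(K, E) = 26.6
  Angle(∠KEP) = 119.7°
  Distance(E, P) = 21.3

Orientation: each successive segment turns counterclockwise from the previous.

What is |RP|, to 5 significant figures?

22.921

T is at the origin; TA runs at -117.9° with length 15.4, so A = (-7.2061, -13.610). ∠TAV = 145.5° gives AV at -83.400° from the x-axis; with |AV| = 9.0, V = (-6.1717, -22.550). ∠AVR = 149.3° gives VR at -52.700° from the x-axis; with |VR| = 13.6, R = (2.0698, -33.369). VR ⟂ RK, so RK runs at 37.300°; with |RK| = 19.2, K = (17.343, -21.734). ∠RKE = 37.2° gives KE at -179.90° from the x-axis; with |KE| = 26.6, E = (-9.2571, -21.780). ∠KEP = 119.7° gives EP at -119.60° from the x-axis; with |EP| = 21.3, P = (-19.778, -40.300). Then |RP| = |P − R| = 22.921.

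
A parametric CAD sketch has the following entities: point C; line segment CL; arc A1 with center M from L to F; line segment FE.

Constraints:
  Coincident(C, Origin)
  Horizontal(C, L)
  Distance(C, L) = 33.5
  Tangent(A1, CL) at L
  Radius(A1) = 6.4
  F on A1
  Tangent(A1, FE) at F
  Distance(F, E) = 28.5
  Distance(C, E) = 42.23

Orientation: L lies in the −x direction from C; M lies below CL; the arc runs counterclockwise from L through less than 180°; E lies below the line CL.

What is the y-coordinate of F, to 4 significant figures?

-9.618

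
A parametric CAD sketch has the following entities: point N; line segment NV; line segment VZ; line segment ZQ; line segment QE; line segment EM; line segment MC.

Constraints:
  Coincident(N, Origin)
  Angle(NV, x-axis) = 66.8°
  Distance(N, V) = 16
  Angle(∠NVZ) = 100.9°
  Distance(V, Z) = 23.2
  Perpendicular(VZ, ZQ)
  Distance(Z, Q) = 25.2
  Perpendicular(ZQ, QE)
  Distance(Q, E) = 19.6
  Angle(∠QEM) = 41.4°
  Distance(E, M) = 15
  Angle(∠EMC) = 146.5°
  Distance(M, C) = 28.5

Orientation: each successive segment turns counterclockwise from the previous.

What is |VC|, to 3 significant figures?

44.6

N is at the origin; NV runs at 66.8° with length 16.0, so V = (6.30, 14.7). ∠NVZ = 100.9° gives VZ at 146° from the x-axis; with |VZ| = 23.2, Z = (-12.9, 27.7). The perpendicularity gives ZQ at right angles to VZ, so ZQ runs at -124°; with |ZQ| = 25.2, Q = (-27.0, 6.85). The perpendicularity gives QE at right angles to ZQ, so QE runs at -34.1°; with |QE| = 19.6, E = (-10.8, -4.14). ∠QEM = 41.4° gives EM at 104° from the x-axis; with |EM| = 15.0, M = (-14.6, 10.4). ∠EMC = 146.5° gives MC at 138° from the x-axis; with |MC| = 28.5, C = (-35.7, 29.4). Then |VC| = |C − V| = 44.6.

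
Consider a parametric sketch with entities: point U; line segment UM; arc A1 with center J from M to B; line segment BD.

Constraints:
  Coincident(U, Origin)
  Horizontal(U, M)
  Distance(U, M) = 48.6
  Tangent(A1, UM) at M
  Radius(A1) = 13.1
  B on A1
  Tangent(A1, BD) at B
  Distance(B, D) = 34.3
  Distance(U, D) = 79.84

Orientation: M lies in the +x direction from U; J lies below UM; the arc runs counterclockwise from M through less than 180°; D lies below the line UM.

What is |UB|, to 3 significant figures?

46.0

U is at the origin; U and M share the same y with |UM| = 48.6 and M on the +x side, so M = (48.6, 0.00). A1 meets UM tangentially, so JM is at right angles to UM, so J = M + (0, -13.1) = (48.6, -13.1). Since JB ⟂ BD (tangency), |JD| = √(13.1² + 34.3²) = 36.7 regardless of where B sits on A1. So D lies on both circle(U, 79.84) and circle(J, 36.7); the below-UM intersection is D = (65.5, -45.7). B is the foot of the tangent from D: B = (39.9, -22.9).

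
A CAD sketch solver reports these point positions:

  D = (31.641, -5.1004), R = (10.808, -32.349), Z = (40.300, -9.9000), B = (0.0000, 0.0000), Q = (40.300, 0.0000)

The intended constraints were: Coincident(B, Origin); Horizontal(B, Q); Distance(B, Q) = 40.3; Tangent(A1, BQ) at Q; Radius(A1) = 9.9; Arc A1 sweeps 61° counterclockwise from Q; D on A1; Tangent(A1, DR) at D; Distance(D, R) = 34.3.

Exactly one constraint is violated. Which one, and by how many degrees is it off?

Tangent(A1, DR) at D — off by 8.40°.

B = (0.00, 0.00) ✓; B.y = 0.00, Q.y = 0.00 ✓; |BQ| = 40.30 ✓; ∠(ZQ, QB) = 90.00° ✓; |ZQ| = 9.900 ✓; bearing(Z→D) − bearing(Z→Q) = 61.00° ✓; |ZD| = 9.900 ✓; ∠(ZD, DR) = 98.40° ✗; |DR| = 34.30 ✓.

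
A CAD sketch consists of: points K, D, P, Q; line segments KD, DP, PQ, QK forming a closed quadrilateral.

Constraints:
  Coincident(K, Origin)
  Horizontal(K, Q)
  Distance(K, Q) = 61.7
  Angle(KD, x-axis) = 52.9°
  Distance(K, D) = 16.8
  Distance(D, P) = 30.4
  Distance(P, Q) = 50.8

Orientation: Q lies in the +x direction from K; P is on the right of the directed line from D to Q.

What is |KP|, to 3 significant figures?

21.7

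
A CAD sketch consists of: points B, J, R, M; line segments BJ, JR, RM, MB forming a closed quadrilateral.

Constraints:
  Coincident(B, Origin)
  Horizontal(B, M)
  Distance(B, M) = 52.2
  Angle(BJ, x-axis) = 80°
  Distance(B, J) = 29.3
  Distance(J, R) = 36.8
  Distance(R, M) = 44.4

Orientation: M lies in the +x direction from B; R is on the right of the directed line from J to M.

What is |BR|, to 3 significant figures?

11.5

B is at the origin; BM is horizontal with |BM| = 52.2 and M in +x, so M = (52.2, 0). BJ runs at 80.0° with |BJ| = 29.3, so J = (5.09, 28.9). R is determined by |JR| = 36.8 and |RM| = 44.4 together: it lies at the intersection of circle(J, 36.8) and circle(M, 44.4). With |JM| = 55.2, the foot of the radical line on JM is 22.0 from J and the perpendicular offset is √(36.8² − 22.0²) = 29.5. Taking the right-of-JM solution: R = (8.49, -7.79).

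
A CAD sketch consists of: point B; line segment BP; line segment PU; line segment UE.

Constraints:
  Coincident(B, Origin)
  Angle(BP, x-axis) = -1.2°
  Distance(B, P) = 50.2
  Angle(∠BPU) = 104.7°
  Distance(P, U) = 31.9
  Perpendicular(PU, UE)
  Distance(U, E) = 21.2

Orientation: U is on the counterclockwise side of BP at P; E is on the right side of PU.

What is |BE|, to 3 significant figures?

82.8

∠BPU = 104.7°, so PU runs at -1.2° + (180° − 104.7°) = 74.1° from the x-axis; with |PU| = 31.9, U = P + 31.9·(cos 74.1°, sin 74.1°) = (58.9, 29.6). PU ⟂ UE; with |UE| = 21.2 on the right of PU, E = U + 21.2·(0.962, -0.274) = (79.3, 23.8). Then |BE| = |E − B| = 82.8.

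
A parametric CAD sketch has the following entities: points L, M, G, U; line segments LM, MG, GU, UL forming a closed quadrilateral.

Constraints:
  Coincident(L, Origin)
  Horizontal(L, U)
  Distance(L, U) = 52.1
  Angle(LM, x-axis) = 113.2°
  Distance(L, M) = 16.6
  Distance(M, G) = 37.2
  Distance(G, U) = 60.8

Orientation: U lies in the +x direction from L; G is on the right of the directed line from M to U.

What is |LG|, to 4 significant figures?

22.38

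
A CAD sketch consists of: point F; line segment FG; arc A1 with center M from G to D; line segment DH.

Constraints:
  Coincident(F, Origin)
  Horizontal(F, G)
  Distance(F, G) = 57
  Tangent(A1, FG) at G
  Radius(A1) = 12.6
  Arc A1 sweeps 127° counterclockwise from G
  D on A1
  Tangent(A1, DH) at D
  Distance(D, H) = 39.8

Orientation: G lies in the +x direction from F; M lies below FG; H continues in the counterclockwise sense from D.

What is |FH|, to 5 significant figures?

87.898

On A1, G sits at bearing 90° from M; a 127° counterclockwise sweep puts D at bearing 217°, so D = M + 12.6·(cos 217°, sin 217°) = (46.937, -20.183). The tangent condition forces MD to be normal to DH, so DH runs along (−sin 217°, cos 217°); with |DH| = 39.8, H = (70.889, -51.969). Then |FH| = |H − F| = 87.898.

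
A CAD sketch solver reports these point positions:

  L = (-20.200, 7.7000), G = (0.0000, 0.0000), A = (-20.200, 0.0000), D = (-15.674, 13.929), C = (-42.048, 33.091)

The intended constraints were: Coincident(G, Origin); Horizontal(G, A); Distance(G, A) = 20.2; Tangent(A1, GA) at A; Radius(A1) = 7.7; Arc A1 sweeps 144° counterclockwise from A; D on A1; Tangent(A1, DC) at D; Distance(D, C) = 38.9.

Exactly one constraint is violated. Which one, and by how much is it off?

Distance(D, C) = 38.9 — off by 6.30.

G = (0.00, 0.00) ✓; G.y = 0.00, A.y = 0.00 ✓; |GA| = 20.20 ✓; ∠(LA, AG) = 90.00° ✓; |LA| = 7.700 ✓; bearing(L→D) − bearing(L→A) = 144.0° ✓; |LD| = 7.700 ✓; ∠(LD, DC) = 90.00° ✓; |DC| = 32.60 ✗.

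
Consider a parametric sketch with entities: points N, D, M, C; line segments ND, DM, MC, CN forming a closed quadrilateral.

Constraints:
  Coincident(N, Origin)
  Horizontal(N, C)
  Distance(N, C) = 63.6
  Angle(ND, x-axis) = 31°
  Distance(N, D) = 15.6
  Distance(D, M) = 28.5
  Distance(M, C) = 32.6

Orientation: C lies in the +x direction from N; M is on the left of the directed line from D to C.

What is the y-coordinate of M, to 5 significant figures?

21.064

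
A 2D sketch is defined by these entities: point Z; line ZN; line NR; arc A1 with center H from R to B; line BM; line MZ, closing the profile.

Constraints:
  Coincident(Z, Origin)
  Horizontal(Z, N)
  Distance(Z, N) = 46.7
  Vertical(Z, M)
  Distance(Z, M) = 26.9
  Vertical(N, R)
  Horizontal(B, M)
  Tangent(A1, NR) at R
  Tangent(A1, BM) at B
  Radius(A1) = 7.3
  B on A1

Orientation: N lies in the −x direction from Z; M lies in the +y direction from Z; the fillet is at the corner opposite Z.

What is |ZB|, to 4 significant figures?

47.71

Z is at the origin; ZN is horizontal with |ZN| = 46.7 and N on the −x side, so N = (-46.70, 0.000). Z and M share the same x with |ZM| = 26.9 and M on the +y side, so M = (0.000, 26.90). The virtual corner opposite Z is at (-46.70, 26.90). Tangency of A1 to NR means the radius HR is perpendicular to NR and A1 meets BM tangentially, so HB is at right angles to BM, with radius 7.3, so the center H sits 7.3 in from both sides at H = (-39.40, 19.60). That places the tangent points at R = (-46.70, 19.60) on NR and B = (-39.40, 26.90) on BM. Then |ZB| = |B − Z| = 47.71.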